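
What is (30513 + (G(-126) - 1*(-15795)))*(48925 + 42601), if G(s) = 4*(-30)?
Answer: 4227402888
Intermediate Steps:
G(s) = -120
(30513 + (G(-126) - 1*(-15795)))*(48925 + 42601) = (30513 + (-120 - 1*(-15795)))*(48925 + 42601) = (30513 + (-120 + 15795))*91526 = (30513 + 15675)*91526 = 46188*91526 = 4227402888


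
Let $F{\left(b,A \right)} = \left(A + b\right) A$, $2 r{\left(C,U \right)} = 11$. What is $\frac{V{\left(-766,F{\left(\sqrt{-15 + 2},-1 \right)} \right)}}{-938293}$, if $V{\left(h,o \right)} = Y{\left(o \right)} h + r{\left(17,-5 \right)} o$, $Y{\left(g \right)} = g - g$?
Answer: $- \frac{11}{1876586} + \frac{11 i \sqrt{13}}{1876586} \approx -5.8617 \cdot 10^{-6} + 2.1135 \cdot 10^{-5} i$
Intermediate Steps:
$r{\left(C,U \right)} = \frac{11}{2}$ ($r{\left(C,U \right)} = \frac{1}{2} \cdot 11 = \frac{11}{2}$)
$Y{\left(g \right)} = 0$
$F{\left(b,A \right)} = A \left(A + b\right)$
$V{\left(h,o \right)} = \frac{11 o}{2}$ ($V{\left(h,o \right)} = 0 h + \frac{11 o}{2} = 0 + \frac{11 o}{2} = \frac{11 o}{2}$)
$\frac{V{\left(-766,F{\left(\sqrt{-15 + 2},-1 \right)} \right)}}{-938293} = \frac{\frac{11}{2} \left(- (-1 + \sqrt{-15 + 2})\right)}{-938293} = \frac{11 \left(- (-1 + \sqrt{-13})\right)}{2} \left(- \frac{1}{938293}\right) = \frac{11 \left(- (-1 + i \sqrt{13})\right)}{2} \left(- \frac{1}{938293}\right) = \frac{11 \left(1 - i \sqrt{13}\right)}{2} \left(- \frac{1}{938293}\right) = \left(\frac{11}{2} - \frac{11 i \sqrt{13}}{2}\right) \left(- \frac{1}{938293}\right) = - \frac{11}{1876586} + \frac{11 i \sqrt{13}}{1876586}$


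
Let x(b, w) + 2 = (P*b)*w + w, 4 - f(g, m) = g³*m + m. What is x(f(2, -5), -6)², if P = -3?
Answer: 763876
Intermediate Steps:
f(g, m) = 4 - m - m*g³ (f(g, m) = 4 - (g³*m + m) = 4 - (m*g³ + m) = 4 - (m + m*g³) = 4 + (-m - m*g³) = 4 - m - m*g³)
x(b, w) = -2 + w - 3*b*w (x(b, w) = -2 + ((-3*b)*w + w) = -2 + (-3*b*w + w) = -2 + (w - 3*b*w) = -2 + w - 3*b*w)
x(f(2, -5), -6)² = (-2 - 6 - 3*(4 - 1*(-5) - 1*(-5)*2³)*(-6))² = (-2 - 6 - 3*(4 + 5 - 1*(-5)*8)*(-6))² = (-2 - 6 - 3*(4 + 5 + 40)*(-6))² = (-2 - 6 - 3*49*(-6))² = (-2 - 6 + 882)² = 874² = 763876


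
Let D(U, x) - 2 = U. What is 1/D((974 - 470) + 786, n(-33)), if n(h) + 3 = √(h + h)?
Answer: 1/1292 ≈ 0.00077399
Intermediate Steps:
n(h) = -3 + √2*√h (n(h) = -3 + √(h + h) = -3 + √(2*h) = -3 + √2*√h)
D(U, x) = 2 + U
1/D((974 - 470) + 786, n(-33)) = 1/(2 + ((974 - 470) + 786)) = 1/(2 + (504 + 786)) = 1/(2 + 1290) = 1/1292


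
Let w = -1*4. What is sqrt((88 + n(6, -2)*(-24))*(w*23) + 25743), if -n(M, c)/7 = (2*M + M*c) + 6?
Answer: I*sqrt(75089) ≈ 274.02*I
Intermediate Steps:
w = -4
n(M, c) = -42 - 14*M - 7*M*c (n(M, c) = -7*((2*M + M*c) + 6) = -7*(6 + 2*M + M*c) = -42 - 14*M - 7*M*c)
sqrt((88 + n(6, -2)*(-24))*(w*23) + 25743) = sqrt((88 + (-42 - 14*6 - 7*6*(-2))*(-24))*(-4*23) + 25743) = sqrt((88 + (-42 - 84 + 84)*(-24))*(-92) + 25743) = sqrt((88 - 42*(-24))*(-92) + 25743) = sqrt((88 + 1008)*(-92) + 25743) = sqrt(1096*(-92) + 25743) = sqrt(-100832 + 25743) = sqrt(-75089) = I*sqrt(75089)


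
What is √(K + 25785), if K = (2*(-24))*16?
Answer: √25017 ≈ 158.17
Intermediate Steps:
K = -768 (K = -48*16 = -768)
√(K + 25785) = √(-768 + 25785) = √25017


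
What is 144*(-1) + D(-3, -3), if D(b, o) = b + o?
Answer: -150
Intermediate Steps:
144*(-1) + D(-3, -3) = 144*(-1) + (-3 - 3) = -144 - 6 = -150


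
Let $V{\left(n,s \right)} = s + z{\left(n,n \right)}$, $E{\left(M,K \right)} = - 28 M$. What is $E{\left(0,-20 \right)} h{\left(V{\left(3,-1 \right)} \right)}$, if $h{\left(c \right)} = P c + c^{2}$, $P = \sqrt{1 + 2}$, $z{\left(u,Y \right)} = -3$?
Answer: $0$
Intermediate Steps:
$V{\left(n,s \right)} = -3 + s$ ($V{\left(n,s \right)} = s - 3 = -3 + s$)
$P = \sqrt{3} \approx 1.732$
$h{\left(c \right)} = c^{2} + c \sqrt{3}$ ($h{\left(c \right)} = \sqrt{3} c + c^{2} = c \sqrt{3} + c^{2} = c^{2} + c \sqrt{3}$)
$E{\left(0,-20 \right)} h{\left(V{\left(3,-1 \right)} \right)} = \left(-28\right) 0 \left(-3 - 1\right) \left(\left(-3 - 1\right) + \sqrt{3}\right) = 0 \left(- 4 \left(-4 + \sqrt{3}\right)\right) = 0 \left(16 - 4 \sqrt{3}\right) = 0$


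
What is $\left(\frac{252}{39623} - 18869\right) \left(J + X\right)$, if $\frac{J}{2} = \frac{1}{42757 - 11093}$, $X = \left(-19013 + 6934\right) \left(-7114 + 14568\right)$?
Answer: $\frac{1065742397859293544985}{627311336} \approx 1.6989 \cdot 10^{12}$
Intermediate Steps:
$X = -90036866$ ($X = \left(-12079\right) 7454 = -90036866$)
$J = \frac{1}{15832}$ ($J = \frac{2}{42757 - 11093} = \frac{2}{31664} = 2 \cdot \frac{1}{31664} = \frac{1}{15832} \approx 6.3163 \cdot 10^{-5}$)
$\left(\frac{252}{39623} - 18869\right) \left(J + X\right) = \left(\frac{252}{39623} - 18869\right) \left(\frac{1}{15832} - 90036866\right) = \left(252 \cdot \frac{1}{39623} - 18869\right) \left(- \frac{1425463662511}{15832}\right) = \left(\frac{252}{39623} - 18869\right) \left(- \frac{1425463662511}{15832}\right) = \left(- \frac{747646135}{39623}\right) \left(- \frac{1425463662511}{15832}\right) = \frac{1065742397859293544985}{627311336}$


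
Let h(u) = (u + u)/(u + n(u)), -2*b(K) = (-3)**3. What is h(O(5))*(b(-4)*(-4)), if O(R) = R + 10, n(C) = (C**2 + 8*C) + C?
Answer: -108/25 ≈ -4.3200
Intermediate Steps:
b(K) = 27/2 (b(K) = -1/2*(-3)**3 = -1/2*(-27) = 27/2)
n(C) = C**2 + 9*C
O(R) = 10 + R
h(u) = 2*u/(u + u*(9 + u)) (h(u) = (u + u)/(u + u*(9 + u)) = (2*u)/(u + u*(9 + u)) = 2*u/(u + u*(9 + u)))
h(O(5))*(b(-4)*(-4)) = (2/(10 + (10 + 5)))*((27/2)*(-4)) = (2/(10 + 15))*(-54) = (2/25)*(-54) = -108/25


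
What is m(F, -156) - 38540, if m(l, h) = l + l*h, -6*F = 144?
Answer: -34820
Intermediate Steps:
F = -24 (F = -⅙*144 = -24)
m(l, h) = l + h*l
m(F, -156) - 38540 = -24*(1 - 156) - 38540 = -24*(-155) - 38540 = 3720 - 38540 = -34820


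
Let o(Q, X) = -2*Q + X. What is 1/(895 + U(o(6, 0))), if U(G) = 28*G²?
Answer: 1/4927 ≈ 0.00020296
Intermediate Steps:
o(Q, X) = X - 2*Q
1/(895 + U(o(6, 0))) = 1/(895 + 28*(0 - 2*6)²) = 1/(895 + 28*(0 - 12)²) = 1/(895 + 28*(-12)²) = 1/(895 + 28*144) = 1/(895 + 4032) = 1/4927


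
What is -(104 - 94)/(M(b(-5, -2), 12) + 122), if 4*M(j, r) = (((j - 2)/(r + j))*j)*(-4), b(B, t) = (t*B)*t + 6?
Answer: -5/117 ≈ -0.042735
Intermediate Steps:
b(B, t) = 6 + B*t² (b(B, t) = (B*t)*t + 6 = B*t² + 6 = 6 + B*t²)
M(j, r) = -j*(-2 + j)/(j + r) (M(j, r) = ((((j - 2)/(r + j))*j)*(-4))/4 = ((((-2 + j)/(j + r))*j)*(-4))/4 = ((j*(-2 + j)/(j + r))*(-4))/4 = (-4*j*(-2 + j)/(j + r))/4 = -j*(-2 + j)/(j + r))
-(104 - 94)/(M(b(-5, -2), 12) + 122) = -(104 - 94)/((6 - 5*(-2)²)*(2 - (6 - 5*(-2)²))/((6 - 5*(-2)²) + 12) + 122) = -10/((6 - 5*4)*(2 - (6 - 5*4))/((6 - 5*4) + 12) + 122) = -10/((6 - 20)*(2 - (6 - 20))/((6 - 20) + 12) + 122) = -10/(-14*(2 - 1*(-14))/(-14 + 12) + 122) = -10/(-14*(2 + 14)/(-2) + 122) = -10/(-14*(-½)*16 + 122) = -10/(112 + 122) = -10/234 = -1*5/117 = -5/117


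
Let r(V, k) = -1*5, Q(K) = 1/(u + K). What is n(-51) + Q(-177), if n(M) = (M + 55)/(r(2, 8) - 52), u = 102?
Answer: -119/1425 ≈ -0.083509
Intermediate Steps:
Q(K) = 1/(102 + K)
r(V, k) = -5
n(M) = -55/57 - M/57 (n(M) = (M + 55)/(-5 - 52) = (55 + M)/(-57) = (55 + M)*(-1/57) = -55/57 - M/57)
n(-51) + Q(-177) = (-55/57 - 1/57*(-51)) + 1/(102 - 177) = (-55/57 + 17/19) + 1/(-75) = -4/57 - 1/75 = -119/1425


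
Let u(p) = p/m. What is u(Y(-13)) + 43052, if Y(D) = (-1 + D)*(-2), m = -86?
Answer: 1851222/43 ≈ 43052.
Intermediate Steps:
Y(D) = 2 - 2*D
u(p) = -p/86 (u(p) = p/(-86) = p*(-1/86) = -p/86)
u(Y(-13)) + 43052 = -(2 - 2*(-13))/86 + 43052 = -(2 + 26)/86 + 43052 = -1/86*28 + 43052 = -14/43 + 43052 = 1851222/43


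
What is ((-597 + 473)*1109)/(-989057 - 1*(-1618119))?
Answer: -68758/314531 ≈ -0.21860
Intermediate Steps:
((-597 + 473)*1109)/(-989057 - 1*(-1618119)) = (-124*1109)/(-989057 + 1618119) = -137516/629062 = -137516*1/629062 = -68758/314531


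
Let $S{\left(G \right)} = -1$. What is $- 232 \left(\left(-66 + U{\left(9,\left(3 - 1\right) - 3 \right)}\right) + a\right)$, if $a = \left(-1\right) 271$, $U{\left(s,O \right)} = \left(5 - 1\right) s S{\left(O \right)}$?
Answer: $86536$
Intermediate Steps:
$U{\left(s,O \right)} = - 4 s$ ($U{\left(s,O \right)} = \left(5 - 1\right) s \left(-1\right) = 4 s \left(-1\right) = - 4 s$)
$a = -271$
$- 232 \left(\left(-66 + U{\left(9,\left(3 - 1\right) - 3 \right)}\right) + a\right) = - 232 \left(\left(-66 - 36\right) - 271\right) = - 232 \left(-102 - 271\right) = \left(-232\right) \left(-373\right) = 86536$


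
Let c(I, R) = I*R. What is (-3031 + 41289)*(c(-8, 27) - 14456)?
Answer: -561321376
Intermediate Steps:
(-3031 + 41289)*(c(-8, 27) - 14456) = (-3031 + 41289)*(-8*27 - 14456) = 38258*(-216 - 14456) = 38258*(-14672) = -561321376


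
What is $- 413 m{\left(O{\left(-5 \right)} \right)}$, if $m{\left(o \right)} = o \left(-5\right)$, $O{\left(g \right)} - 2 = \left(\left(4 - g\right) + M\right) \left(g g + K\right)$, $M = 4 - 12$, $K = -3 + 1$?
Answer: $51625$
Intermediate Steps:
$K = -2$
$M = -8$ ($M = 4 - 12 = -8$)
$O{\left(g \right)} = 2 + \left(-4 - g\right) \left(-2 + g^{2}\right)$ ($O{\left(g \right)} = 2 + \left(\left(4 - g\right) - 8\right) \left(g g - 2\right) = 2 + \left(-4 - g\right) \left(g^{2} - 2\right) = 2 + \left(-4 - g\right) \left(-2 + g^{2}\right)$)
$m{\left(o \right)} = - 5 o$
$- 413 m{\left(O{\left(-5 \right)} \right)} = - 413 \left(- 5 \left(10 - \left(-5\right)^{3} - 4 \left(-5\right)^{2} + 2 \left(-5\right)\right)\right) = - 413 \left(- 5 \left(10 - -125 - 100 - 10\right)\right) = - 413 \left(- 5 \left(10 + 125 - 100 - 10\right)\right) = - 413 \left(\left(-5\right) 25\right) = \left(-413\right) \left(-125\right) = 51625$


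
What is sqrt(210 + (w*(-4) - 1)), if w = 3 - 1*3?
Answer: sqrt(209) ≈ 14.457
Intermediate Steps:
w = 0 (w = 3 - 3 = 0)
sqrt(210 + (w*(-4) - 1)) = sqrt(210 + (0*(-4) - 1)) = sqrt(210 + (0 - 1)) = sqrt(210 - 1) = sqrt(209)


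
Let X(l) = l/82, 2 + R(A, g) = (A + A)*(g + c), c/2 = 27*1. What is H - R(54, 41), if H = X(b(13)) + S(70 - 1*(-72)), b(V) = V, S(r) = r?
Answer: -829499/82 ≈ -10116.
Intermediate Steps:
c = 54 (c = 2*(27*1) = 2*27 = 54)
R(A, g) = -2 + 2*A*(54 + g) (R(A, g) = -2 + (A + A)*(g + 54) = -2 + (2*A)*(54 + g) = -2 + 2*A*(54 + g))
X(l) = l/82 (X(l) = l*(1/82) = l/82)
H = 11657/82 (H = (1/82)*13 + (70 - 1*(-72)) = 13/82 + (70 + 72) = 13/82 + 142 = 11657/82 ≈ 142.16)
H - R(54, 41) = 11657/82 - (-2 + 108*54 + 2*54*41) = 11657/82 - (-2 + 5832 + 4428) = 11657/82 - 1*10258 = 11657/82 - 10258 = -829499/82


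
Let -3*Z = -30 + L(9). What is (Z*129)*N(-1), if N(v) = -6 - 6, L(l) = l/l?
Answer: -14964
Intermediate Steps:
L(l) = 1
N(v) = -12
Z = 29/3 (Z = -(-30 + 1)/3 = -⅓*(-29) = 29/3 ≈ 9.6667)
(Z*129)*N(-1) = ((29/3)*129)*(-12) = 1247*(-12) = -14964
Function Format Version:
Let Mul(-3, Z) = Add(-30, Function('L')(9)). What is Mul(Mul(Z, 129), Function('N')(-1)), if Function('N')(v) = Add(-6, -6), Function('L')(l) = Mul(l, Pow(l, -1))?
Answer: -14964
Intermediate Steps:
Function('L')(l) = 1
Function('N')(v) = -12
Z = Rational(29, 3) (Z = Mul(Rational(-1, 3), Add(-30, 1)) = Mul(Rational(-1, 3), -29) = Rational(29, 3) ≈ 9.6667)
Mul(Mul(Z, 129), Function('N')(-1)) = Mul(Mul(Rational(29, 3), 129), -12) = Mul(1247, -12) = -14964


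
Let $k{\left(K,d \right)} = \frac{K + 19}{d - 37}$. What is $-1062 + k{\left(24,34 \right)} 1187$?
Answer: $- \frac{54227}{3} \approx -18076.0$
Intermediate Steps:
$k{\left(K,d \right)} = \frac{19 + K}{-37 + d}$
$-1062 + k{\left(24,34 \right)} 1187 = -1062 + \frac{19 + 24}{-37 + 34} \cdot 1187 = -1062 + \frac{1}{-3} \cdot 43 \cdot 1187 = -1062 + \left(- \frac{1}{3}\right) 43 \cdot 1187 = -1062 - \frac{51041}{3} = - \frac{54227}{3}$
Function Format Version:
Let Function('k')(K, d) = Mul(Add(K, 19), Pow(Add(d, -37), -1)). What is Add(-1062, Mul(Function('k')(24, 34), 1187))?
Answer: Rational(-54227, 3) ≈ -18076.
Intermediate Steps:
Function('k')(K, d) = Mul(Pow(Add(-37, d), -1), Add(19, K)) (Function('k')(K, d) = Mul(Add(19, K), Pow(Add(-37, d), -1)) = Mul(Pow(Add(-37, d), -1), Add(19, K)))
Add(-1062, Mul(Function('k')(24, 34), 1187)) = Add(-1062, Mul(Mul(Pow(Add(-37, 34), -1), Add(19, 24)), 1187)) = Add(-1062, Mul(Mul(Pow(-3, -1), 43), 1187)) = Add(-1062, Mul(Mul(Rational(-1, 3), 43), 1187)) = Add(-1062, Mul(Rational(-43, 3), 1187)) = Add(-1062, Rational(-51041, 3)) = Rational(-54227, 3)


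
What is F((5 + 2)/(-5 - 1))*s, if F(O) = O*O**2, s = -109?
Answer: 37387/216 ≈ 173.09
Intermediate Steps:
F(O) = O**3
F((5 + 2)/(-5 - 1))*s = ((5 + 2)/(-5 - 1))**3*(-109) = (7/(-6))**3*(-109) = (7*(-1/6))**3*(-109) = (-7/6)**3*(-109) = -343/216*(-109) = 37387/216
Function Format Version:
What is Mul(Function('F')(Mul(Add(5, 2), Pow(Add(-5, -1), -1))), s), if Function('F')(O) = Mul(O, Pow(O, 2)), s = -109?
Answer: Rational(37387, 216) ≈ 173.09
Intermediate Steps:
Function('F')(O) = Pow(O, 3)
Mul(Function('F')(Mul(Add(5, 2), Pow(Add(-5, -1), -1))), s) = Mul(Pow(Mul(Add(5, 2), Pow(Add(-5, -1), -1)), 3), -109) = Mul(Pow(Mul(7, Pow(-6, -1)), 3), -109) = Mul(Pow(Mul(7, Rational(-1, 6)), 3), -109) = Mul(Pow(Rational(-7, 6), 3), -109) = Mul(Rational(-343, 216), -109) = Rational(37387, 216)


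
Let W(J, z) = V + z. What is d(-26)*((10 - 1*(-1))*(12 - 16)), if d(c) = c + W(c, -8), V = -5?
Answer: 1716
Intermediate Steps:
W(J, z) = -5 + z
d(c) = -13 + c (d(c) = c + (-5 - 8) = c - 13 = -13 + c)
d(-26)*((10 - 1*(-1))*(12 - 16)) = (-13 - 26)*((10 - 1*(-1))*(12 - 16)) = -39*(10 + 1)*(-4) = -429*(-4) = -39*(-44) = 1716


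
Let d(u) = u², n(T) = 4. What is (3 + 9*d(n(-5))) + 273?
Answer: 420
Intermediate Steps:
(3 + 9*d(n(-5))) + 273 = (3 + 9*4²) + 273 = (3 + 9*16) + 273 = (3 + 144) + 273 = 147 + 273 = 420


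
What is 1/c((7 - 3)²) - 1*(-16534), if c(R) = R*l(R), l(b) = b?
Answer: 4232705/256 ≈ 16534.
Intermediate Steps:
c(R) = R² (c(R) = R*R = R²)
1/c((7 - 3)²) - 1*(-16534) = 1/(((7 - 3)²)²) - 1*(-16534) = 1/((4²)²) + 16534 = 1/(16²) + 16534 = 1/256 + 16534 = 4232705/256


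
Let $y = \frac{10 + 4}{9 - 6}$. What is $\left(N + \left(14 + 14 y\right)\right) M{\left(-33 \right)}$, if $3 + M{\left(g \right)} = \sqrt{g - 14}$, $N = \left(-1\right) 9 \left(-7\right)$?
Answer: $-427 + \frac{427 i \sqrt{47}}{3} \approx -427.0 + 975.79 i$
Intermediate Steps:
$y = \frac{14}{3} \approx 4.6667$
$N = 63$ ($N = \left(-9\right) \left(-7\right) = 63$)
$M{\left(g \right)} = -3 + \sqrt{-14 + g}$ ($M{\left(g \right)} = -3 + \sqrt{g - 14} = -3 + \sqrt{-14 + g}$)
$\left(N + \left(14 + 14 y\right)\right) M{\left(-33 \right)} = \left(63 + \left(14 + 14 \cdot \frac{14}{3}\right)\right) \left(-3 + \sqrt{-14 - 33}\right) = \left(63 + \left(14 + \frac{196}{3}\right)\right) \left(-3 + \sqrt{-47}\right) = \left(63 + \frac{238}{3}\right) \left(-3 + i \sqrt{47}\right) = \frac{427 \left(-3 + i \sqrt{47}\right)}{3} = -427 + \frac{427 i \sqrt{47}}{3}$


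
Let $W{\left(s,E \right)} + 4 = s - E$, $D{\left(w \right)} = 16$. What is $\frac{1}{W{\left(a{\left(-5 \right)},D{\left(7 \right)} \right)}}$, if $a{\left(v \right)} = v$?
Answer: $- \frac{1}{25} \approx -0.04$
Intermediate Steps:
$W{\left(s,E \right)} = -4 + s - E$ ($W{\left(s,E \right)} = -4 - \left(E - s\right) = -4 + s - E$)
$\frac{1}{W{\left(a{\left(-5 \right)},D{\left(7 \right)} \right)}} = \frac{1}{-4 - 5 - 16} = \frac{1}{-25} = - \frac{1}{25}$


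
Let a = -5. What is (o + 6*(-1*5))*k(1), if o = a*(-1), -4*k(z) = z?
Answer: 25/4 ≈ 6.2500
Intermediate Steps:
k(z) = -z/4
o = 5 (o = -5*(-1) = 5)
(o + 6*(-1*5))*k(1) = (5 + 6*(-1*5))*(-¼*1) = (5 + 6*(-5))*(-¼) = (5 - 30)*(-¼) = -25*(-¼) = 25/4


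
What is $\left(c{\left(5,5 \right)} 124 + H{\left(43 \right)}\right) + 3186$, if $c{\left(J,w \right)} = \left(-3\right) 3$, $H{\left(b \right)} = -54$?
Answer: $2016$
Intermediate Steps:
$c{\left(J,w \right)} = -9$
$\left(c{\left(5,5 \right)} 124 + H{\left(43 \right)}\right) + 3186 = \left(\left(-9\right) 124 - 54\right) + 3186 = \left(-1116 - 54\right) + 3186 = -1170 + 3186 = 2016$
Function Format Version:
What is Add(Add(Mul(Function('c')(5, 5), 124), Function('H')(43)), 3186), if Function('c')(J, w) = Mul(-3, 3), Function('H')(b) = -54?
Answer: 2016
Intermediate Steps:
Function('c')(J, w) = -9
Add(Add(Mul(Function('c')(5, 5), 124), Function('H')(43)), 3186) = Add(Add(Mul(-9, 124), -54), 3186) = Add(Add(-1116, -54), 3186) = Add(-1170, 3186) = 2016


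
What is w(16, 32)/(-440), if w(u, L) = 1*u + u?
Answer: -4/55 ≈ -0.072727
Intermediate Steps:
w(u, L) = 2*u (w(u, L) = u + u = 2*u)
w(16, 32)/(-440) = (2*16)/(-440) = 32*(-1/440) = -4/55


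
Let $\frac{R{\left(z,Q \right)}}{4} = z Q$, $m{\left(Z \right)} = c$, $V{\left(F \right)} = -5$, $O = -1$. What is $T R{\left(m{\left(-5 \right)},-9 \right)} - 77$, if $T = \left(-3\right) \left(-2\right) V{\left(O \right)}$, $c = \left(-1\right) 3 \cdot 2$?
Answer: $-6557$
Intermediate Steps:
$c = -6$ ($c = \left(-3\right) 2 = -6$)
$m{\left(Z \right)} = -6$
$R{\left(z,Q \right)} = 4 Q z$ ($R{\left(z,Q \right)} = 4 z Q = 4 Q z$)
$T = -30$ ($T = \left(-3\right) \left(-2\right) \left(-5\right) = 6 \left(-5\right) = -30$)
$T R{\left(m{\left(-5 \right)},-9 \right)} - 77 = - 30 \cdot 4 \left(-9\right) \left(-6\right) - 77 = \left(-30\right) 216 - 77 = -6480 - 77 = -6557$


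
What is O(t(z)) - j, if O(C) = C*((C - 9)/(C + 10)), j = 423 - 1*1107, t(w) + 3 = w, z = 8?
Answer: 2048/3 ≈ 682.67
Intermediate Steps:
t(w) = -3 + w
j = -684 (j = 423 - 1107 = -684)
O(C) = C*(-9 + C)/(10 + C) (O(C) = C*((-9 + C)/(10 + C)) = C*(-9 + C)/(10 + C))
O(t(z)) - j = (-3 + 8)*(-9 + (-3 + 8))/(10 + (-3 + 8)) - 1*(-684) = 5*(-9 + 5)/(10 + 5) + 684 = 5*(-4)/15 + 684 = 5*(1/15)*(-4) + 684 = -4/3 + 684 = 2048/3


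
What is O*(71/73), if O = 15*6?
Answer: 6390/73 ≈ 87.534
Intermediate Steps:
O = 90
O*(71/73) = 90*(71/73) = 6390/73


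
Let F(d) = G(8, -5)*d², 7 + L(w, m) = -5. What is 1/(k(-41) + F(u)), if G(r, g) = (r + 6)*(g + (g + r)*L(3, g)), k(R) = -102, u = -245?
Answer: -1/34454452 ≈ -2.9024e-8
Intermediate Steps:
L(w, m) = -12 (L(w, m) = -7 - 5 = -12)
G(r, g) = (6 + r)*(-12*r - 11*g) (G(r, g) = (r + 6)*(g + (g + r)*(-12)) = (6 + r)*(g + (-12*g - 12*r)) = (6 + r)*(-12*r - 11*g))
F(d) = -574*d² (F(d) = (-72*8 - 66*(-5) - 12*8² - 11*(-5)*8)*d² = (-576 + 330 - 12*64 + 440)*d² = (-576 + 330 - 768 + 440)*d² = -574*d²)
1/(k(-41) + F(u)) = 1/(-102 - 574*(-245)²) = 1/(-102 - 574*60025) = 1/(-102 - 34454350) = 1/(-34454452) = -1/34454452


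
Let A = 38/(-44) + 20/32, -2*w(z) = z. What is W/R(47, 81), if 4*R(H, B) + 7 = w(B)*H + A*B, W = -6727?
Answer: 2367904/169825 ≈ 13.943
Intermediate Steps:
w(z) = -z/2
A = -21/88 (A = 38*(-1/44) + 20*(1/32) = -19/22 + 5/8 = -21/88 ≈ -0.23864)
R(H, B) = -7/4 - 21*B/352 - B*H/8 (R(H, B) = -7/4 + ((-B/2)*H - 21*B/88)/4 = -7/4 + (-B*H/2 - 21*B/88)/4 = -7/4 + (-21*B/88 - B*H/2)/4 = -7/4 + (-21*B/352 - B*H/8) = -7/4 - 21*B/352 - B*H/8)
W/R(47, 81) = -6727/(-7/4 - 21/352*81 - ⅛*81*47) = -6727/(-7/4 - 1701/352 - 3807/8) = -6727/(-169825/352) = -6727*(-352/169825) = 2367904/169825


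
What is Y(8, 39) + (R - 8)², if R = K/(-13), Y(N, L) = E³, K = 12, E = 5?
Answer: 34581/169 ≈ 204.62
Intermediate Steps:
Y(N, L) = 125 (Y(N, L) = 5³ = 125)
R = -12/13 (R = 12/(-13) = 12*(-1/13) = -12/13 ≈ -0.92308)
Y(8, 39) + (R - 8)² = 125 + (-12/13 - 8)² = 125 + (-116/13)² = 125 + 13456/169 = 34581/169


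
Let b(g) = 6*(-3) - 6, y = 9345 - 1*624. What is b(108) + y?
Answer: 8697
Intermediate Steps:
y = 8721 (y = 9345 - 624 = 8721)
b(g) = -24 (b(g) = -18 - 6 = -24)
b(108) + y = -24 + 8721 = 8697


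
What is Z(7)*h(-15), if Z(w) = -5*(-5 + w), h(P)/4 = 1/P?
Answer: 8/3 ≈ 2.6667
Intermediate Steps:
h(P) = 4/P
Z(w) = 25 - 5*w
Z(7)*h(-15) = (25 - 5*7)*(4/(-15)) = (25 - 35)*(4*(-1/15)) = -10*(-4/15) = 8/3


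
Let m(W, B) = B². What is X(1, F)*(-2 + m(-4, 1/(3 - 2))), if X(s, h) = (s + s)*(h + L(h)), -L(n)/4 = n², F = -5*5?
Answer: 5050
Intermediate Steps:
F = -25
L(n) = -4*n²
X(s, h) = 2*s*(h - 4*h²) (X(s, h) = (s + s)*(h - 4*h²) = (2*s)*(h - 4*h²) = 2*s*(h - 4*h²))
X(1, F)*(-2 + m(-4, 1/(3 - 2))) = (2*(-25)*1*(1 - 4*(-25)))*(-2 + (1/(3 - 2))²) = (2*(-25)*1*(1 + 100))*(-2 + (1/1)²) = (2*(-25)*1*101)*(-2 + 1²) = -5050*(-2 + 1) = -5050*(-1) = 5050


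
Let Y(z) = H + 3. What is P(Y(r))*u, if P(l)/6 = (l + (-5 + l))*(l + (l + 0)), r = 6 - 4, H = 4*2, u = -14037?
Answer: -31499028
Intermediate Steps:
H = 8
r = 2
Y(z) = 11 (Y(z) = 8 + 3 = 11)
P(l) = 12*l*(-5 + 2*l) (P(l) = 6*((l + (-5 + l))*(l + (l + 0))) = 6*((-5 + 2*l)*(l + l)) = 6*((-5 + 2*l)*(2*l)) = 6*(2*l*(-5 + 2*l)) = 12*l*(-5 + 2*l))
P(Y(r))*u = (12*11*(-5 + 2*11))*(-14037) = (12*11*(-5 + 22))*(-14037) = (12*11*17)*(-14037) = 2244*(-14037) = -31499028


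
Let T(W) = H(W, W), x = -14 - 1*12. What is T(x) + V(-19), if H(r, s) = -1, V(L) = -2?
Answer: -3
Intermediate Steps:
x = -26 (x = -14 - 12 = -26)
T(W) = -1
T(x) + V(-19) = -1 - 2 = -3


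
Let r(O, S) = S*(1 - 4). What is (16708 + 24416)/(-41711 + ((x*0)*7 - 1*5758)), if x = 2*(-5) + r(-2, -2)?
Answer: -13708/15823 ≈ -0.86633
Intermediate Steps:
r(O, S) = -3*S (r(O, S) = S*(-3) = -3*S)
x = -4 (x = 2*(-5) - 3*(-2) = -10 + 6 = -4)
(16708 + 24416)/(-41711 + ((x*0)*7 - 1*5758)) = (16708 + 24416)/(-41711 + (-4*0*7 - 1*5758)) = 41124/(-41711 + (0*7 - 5758)) = 41124/(-41711 + (0 - 5758)) = 41124/(-41711 - 5758) = 41124/(-47469) = 41124*(-1/47469) = -13708/15823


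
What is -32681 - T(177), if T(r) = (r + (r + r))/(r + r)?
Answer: -65365/2 ≈ -32683.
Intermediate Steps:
T(r) = 3/2 (T(r) = (r + 2*r)/((2*r)) = (3*r)*(1/(2*r)) = 3/2)
-32681 - T(177) = -32681 - 1*3/2 = -32681 - 3/2 = -65365/2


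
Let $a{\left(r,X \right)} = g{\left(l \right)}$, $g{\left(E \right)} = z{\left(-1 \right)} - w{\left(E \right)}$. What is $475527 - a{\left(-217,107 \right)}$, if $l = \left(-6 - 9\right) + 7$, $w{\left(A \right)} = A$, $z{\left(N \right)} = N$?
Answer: $475520$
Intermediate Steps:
$l = -8$ ($l = -15 + 7 = -8$)
$g{\left(E \right)} = -1 - E$
$a{\left(r,X \right)} = 7$ ($a{\left(r,X \right)} = -1 - -8 = -1 + 8 = 7$)
$475527 - a{\left(-217,107 \right)} = 475527 - 7 = 475520$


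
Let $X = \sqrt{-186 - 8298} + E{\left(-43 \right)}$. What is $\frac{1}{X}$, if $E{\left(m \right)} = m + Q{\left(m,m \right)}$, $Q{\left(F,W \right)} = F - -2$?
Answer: $- \frac{1}{185} - \frac{i \sqrt{2121}}{7770} \approx -0.0054054 - 0.0059272 i$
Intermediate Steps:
$Q{\left(F,W \right)} = 2 + F$ ($Q{\left(F,W \right)} = F + 2 = 2 + F$)
$E{\left(m \right)} = 2 + 2 m$ ($E{\left(m \right)} = m + \left(2 + m\right) = 2 + 2 m$)
$X = -84 + 2 i \sqrt{2121}$ ($X = \sqrt{-186 - 8298} + \left(2 + 2 \left(-43\right)\right) = \sqrt{-8484} + \left(2 - 86\right) = 2 i \sqrt{2121} - 84 = -84 + 2 i \sqrt{2121} \approx -84.0 + 92.109 i$)
$\frac{1}{X} = \frac{1}{-84 + 2 i \sqrt{2121}}$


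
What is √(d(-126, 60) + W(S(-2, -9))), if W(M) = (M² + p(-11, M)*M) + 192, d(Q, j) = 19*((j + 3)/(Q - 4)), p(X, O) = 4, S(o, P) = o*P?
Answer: √9781590/130 ≈ 24.058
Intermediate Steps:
S(o, P) = P*o
d(Q, j) = 19*(3 + j)/(-4 + Q) (d(Q, j) = 19*((3 + j)/(-4 + Q)) = 19*(3 + j)/(-4 + Q))
W(M) = 192 + M² + 4*M (W(M) = (M² + 4*M) + 192 = 192 + M² + 4*M)
√(d(-126, 60) + W(S(-2, -9))) = √(19*(3 + 60)/(-4 - 126) + (192 + (-9*(-2))² + 4*(-9*(-2)))) = √(19*63/(-130) + (192 + 18² + 4*18)) = √(19*(-1/130)*63 + (192 + 324 + 72)) = √(-1197/130 + 588) = √(75243/130) = √9781590/130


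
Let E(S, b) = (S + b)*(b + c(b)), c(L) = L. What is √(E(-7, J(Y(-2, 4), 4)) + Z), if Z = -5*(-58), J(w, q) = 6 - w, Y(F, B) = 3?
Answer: √266 ≈ 16.310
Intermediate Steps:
E(S, b) = 2*b*(S + b) (E(S, b) = (S + b)*(b + b) = (S + b)*(2*b) = 2*b*(S + b))
Z = 290
√(E(-7, J(Y(-2, 4), 4)) + Z) = √(2*(6 - 1*3)*(-7 + (6 - 1*3)) + 290) = √(2*(6 - 3)*(-7 + (6 - 3)) + 290) = √(2*3*(-7 + 3) + 290) = √(2*3*(-4) + 290) = √(-24 + 290) = √266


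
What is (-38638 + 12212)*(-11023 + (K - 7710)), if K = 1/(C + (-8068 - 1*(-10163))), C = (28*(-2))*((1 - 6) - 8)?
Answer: 1397492975908/2823 ≈ 4.9504e+8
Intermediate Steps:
C = 728 (C = -56*(-5 - 8) = -56*(-13) = 728)
K = 1/2823 (K = 1/(728 + (-8068 - 1*(-10163))) = 1/(728 + (-8068 + 10163)) = 1/(728 + 2095) = 1/2823 ≈ 0.00035423)
(-38638 + 12212)*(-11023 + (K - 7710)) = (-38638 + 12212)*(-11023 + (1/2823 - 7710)) = -26426*(-11023 - 21765329/2823) = -26426*(-52883258/2823) = 1397492975908/2823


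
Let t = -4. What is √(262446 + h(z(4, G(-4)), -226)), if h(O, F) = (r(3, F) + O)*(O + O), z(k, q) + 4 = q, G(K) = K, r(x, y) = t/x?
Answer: √2363358/3 ≈ 512.44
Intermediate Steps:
r(x, y) = -4/x
z(k, q) = -4 + q
h(O, F) = 2*O*(-4/3 + O) (h(O, F) = (-4/3 + O)*(O + O) = (-4*⅓ + O)*(2*O) = (-4/3 + O)*(2*O) = 2*O*(-4/3 + O))
√(262446 + h(z(4, G(-4)), -226)) = √(262446 + 2*(-4 - 4)*(-4 + 3*(-4 - 4))/3) = √(262446 + (⅔)*(-8)*(-4 + 3*(-8))) = √(262446 + (⅔)*(-8)*(-4 - 24)) = √(262446 + (⅔)*(-8)*(-28)) = √(262446 + 448/3) = √(787786/3) = √2363358/3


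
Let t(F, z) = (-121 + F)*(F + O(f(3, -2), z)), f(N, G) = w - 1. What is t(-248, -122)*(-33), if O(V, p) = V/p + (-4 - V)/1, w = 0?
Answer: -372871917/122 ≈ -3.0563e+6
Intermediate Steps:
f(N, G) = -1 (f(N, G) = 0 - 1 = -1)
O(V, p) = -4 - V + V/p (O(V, p) = V/p + (-4 - V)*1 = V/p + (-4 - V) = -4 - V + V/p)
t(F, z) = (-121 + F)*(-3 + F - 1/z) (t(F, z) = (-121 + F)*(F + (-4 - 1*(-1) - 1/z)) = (-121 + F)*(F + (-4 + 1 - 1/z)) = (-121 + F)*(F + (-3 - 1/z)) = (-121 + F)*(-3 + F - 1/z))
t(-248, -122)*(-33) = (363 + (-248)**2 - 124*(-248) + 121/(-122) - 1*(-248)/(-122))*(-33) = (363 + 61504 + 30752 + 121*(-1/122) - 1*(-248)*(-1/122))*(-33) = (363 + 61504 + 30752 - 121/122 - 124/61)*(-33) = (11299149/122)*(-33) = -372871917/122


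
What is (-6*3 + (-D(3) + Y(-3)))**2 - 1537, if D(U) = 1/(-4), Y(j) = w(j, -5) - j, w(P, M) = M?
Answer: -18351/16 ≈ -1146.9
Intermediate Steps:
Y(j) = -5 - j
D(U) = -1/4
(-6*3 + (-D(3) + Y(-3)))**2 - 1537 = (-6*3 + (-1*(-1/4) + (-5 - 1*(-3))))**2 - 1537 = (-18 + (1/4 + (-5 + 3)))**2 - 1537 = (-18 + (1/4 - 2))**2 - 1537 = (-18 - 7/4)**2 - 1537 = (-79/4)**2 - 1537 = 6241/16 - 1537 = -18351/16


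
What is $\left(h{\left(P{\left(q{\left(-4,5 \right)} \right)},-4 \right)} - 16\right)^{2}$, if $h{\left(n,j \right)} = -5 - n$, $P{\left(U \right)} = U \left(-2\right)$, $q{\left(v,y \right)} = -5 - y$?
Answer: $1681$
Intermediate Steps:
$P{\left(U \right)} = - 2 U$
$\left(h{\left(P{\left(q{\left(-4,5 \right)} \right)},-4 \right)} - 16\right)^{2} = \left(\left(-5 - - 2 \left(-5 - 5\right)\right) - 16\right)^{2} = \left(\left(-5 - \left(-2\right) \left(-10\right)\right) - 16\right)^{2} = \left(\left(-5 - 20\right) - 16\right)^{2} = \left(-25 - 16\right)^{2} = \left(-41\right)^{2} = 1681$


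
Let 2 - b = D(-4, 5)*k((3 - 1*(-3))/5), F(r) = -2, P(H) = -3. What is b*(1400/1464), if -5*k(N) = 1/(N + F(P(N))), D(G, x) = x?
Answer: 175/244 ≈ 0.71721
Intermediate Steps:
k(N) = -1/(5*(-2 + N)) (k(N) = -1/(5*(N - 2)) = -1/(5*(-2 + N)))
b = ¾ (b = 2 - 5*(-1/(-10 + 5*((3 - 1*(-3))/5))) = 2 - 5*(-1/(-10 + 5*((3 + 3)*(⅕)))) = 2 - 5*(-1/(-10 + 5*(6*(⅕)))) = 2 - 5*(-1/(-10 + 5*(6/5))) = 2 - 5*(-1/(-10 + 6)) = 2 - 5*(-1/(-4)) = 2 - 5*(-1*(-¼)) = 2 - 5/4 = ¾ ≈ 0.75000)
b*(1400/1464) = 3*(1400/1464)/4 = 3*(1400*(1/1464))/4 = (¾)*(175/183) = 175/244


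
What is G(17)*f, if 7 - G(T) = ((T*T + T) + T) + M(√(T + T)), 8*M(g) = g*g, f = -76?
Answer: 24339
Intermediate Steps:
M(g) = g²/8 (M(g) = (g*g)/8 = g²/8)
G(T) = 7 - T² - 9*T/4 (G(T) = 7 - (((T*T + T) + T) + (√(T + T))²/8) = 7 - (((T² + T) + T) + (√(2*T))²/8) = 7 - (((T + T²) + T) + (√2*√T)²/8) = 7 - ((T² + 2*T) + (2*T)/8) = 7 - ((T² + 2*T) + T/4) = 7 - (T² + 9*T/4) = 7 + (-T² - 9*T/4) = 7 - T² - 9*T/4)
G(17)*f = (7 - 1*17² - 9/4*17)*(-76) = (7 - 1*289 - 153/4)*(-76) = (7 - 289 - 153/4)*(-76) = -1281/4*(-76) = 24339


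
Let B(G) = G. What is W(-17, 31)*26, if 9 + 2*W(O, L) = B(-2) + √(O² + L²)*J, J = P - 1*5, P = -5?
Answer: -143 - 3250*√2 ≈ -4739.2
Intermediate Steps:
J = -10 (J = -5 - 1*5 = -5 - 5 = -10)
W(O, L) = -11/2 - 5*√(L² + O²) (W(O, L) = -9/2 + (-2 + √(O² + L²)*(-10))/2 = -9/2 + (-2 + √(L² + O²)*(-10))/2 = -9/2 + (-2 - 10*√(L² + O²))/2 = -9/2 + (-1 - 5*√(L² + O²)) = -11/2 - 5*√(L² + O²))
W(-17, 31)*26 = (-11/2 - 5*√(31² + (-17)²))*26 = (-11/2 - 5*√(961 + 289))*26 = (-11/2 - 125*√2)*26 = -143 - 3250*√2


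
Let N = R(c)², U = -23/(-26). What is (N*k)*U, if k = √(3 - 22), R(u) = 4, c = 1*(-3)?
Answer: 184*I*√19/13 ≈ 61.695*I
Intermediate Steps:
c = -3
U = 23/26 (U = -23*(-1/26) = 23/26 ≈ 0.88461)
N = 16 (N = 4² = 16)
k = I*√19 (k = √(-19) = I*√19 ≈ 4.3589*I)
(N*k)*U = (16*(I*√19))*(23/26) = (16*I*√19)*(23/26) = 184*I*√19/13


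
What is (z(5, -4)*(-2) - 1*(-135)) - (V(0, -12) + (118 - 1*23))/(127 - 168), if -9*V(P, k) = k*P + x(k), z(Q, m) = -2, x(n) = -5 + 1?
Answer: 52150/369 ≈ 141.33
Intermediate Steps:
x(n) = -4
V(P, k) = 4/9 - P*k/9 (V(P, k) = -(k*P - 4)/9 = -(P*k - 4)/9 = -(-4 + P*k)/9 = 4/9 - P*k/9)
(z(5, -4)*(-2) - 1*(-135)) - (V(0, -12) + (118 - 1*23))/(127 - 168) = (-2*(-2) - 1*(-135)) - ((4/9 - 1/9*0*(-12)) + (118 - 1*23))/(127 - 168) = (4 + 135) - ((4/9 + 0) + (118 - 23))/(-41) = 139 - (4/9 + 95)*(-1)/41 = 139 - 859*(-1)/(9*41) = 139 - 1*(-859/369) = 139 + 859/369 = 52150/369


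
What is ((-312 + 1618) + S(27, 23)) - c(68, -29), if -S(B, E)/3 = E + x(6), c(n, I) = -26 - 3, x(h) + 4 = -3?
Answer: 1287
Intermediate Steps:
x(h) = -7 (x(h) = -4 - 3 = -7)
c(n, I) = -29
S(B, E) = 21 - 3*E (S(B, E) = -3*(E - 7) = -3*(-7 + E) = 21 - 3*E)
((-312 + 1618) + S(27, 23)) - c(68, -29) = ((-312 + 1618) + (21 - 3*23)) - 1*(-29) = (1306 + (21 - 69)) + 29 = (1306 - 48) + 29 = 1258 + 29 = 1287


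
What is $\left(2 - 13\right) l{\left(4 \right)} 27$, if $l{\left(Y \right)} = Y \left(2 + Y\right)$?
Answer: $-7128$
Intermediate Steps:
$\left(2 - 13\right) l{\left(4 \right)} 27 = \left(2 - 13\right) 4 \left(2 + 4\right) 27 = - 11 \cdot 4 \cdot 6 \cdot 27 = \left(-11\right) 24 \cdot 27 = \left(-264\right) 27 = -7128$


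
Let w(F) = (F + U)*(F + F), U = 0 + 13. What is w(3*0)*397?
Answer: 0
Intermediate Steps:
U = 13
w(F) = 2*F*(13 + F) (w(F) = (F + 13)*(F + F) = (13 + F)*(2*F) = 2*F*(13 + F))
w(3*0)*397 = (2*(3*0)*(13 + 3*0))*397 = (2*0*(13 + 0))*397 = (2*0*13)*397 = 0*397 = 0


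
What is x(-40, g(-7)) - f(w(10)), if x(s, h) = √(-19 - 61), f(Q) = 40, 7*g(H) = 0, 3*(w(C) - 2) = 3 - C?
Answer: -40 + 4*I*√5 ≈ -40.0 + 8.9443*I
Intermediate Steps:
w(C) = 3 - C/3 (w(C) = 2 + (3 - C)/3 = 2 + (1 - C/3) = 3 - C/3)
g(H) = 0 (g(H) = (⅐)*0 = 0)
x(s, h) = 4*I*√5 (x(s, h) = √(-80) = 4*I*√5)
x(-40, g(-7)) - f(w(10)) = 4*I*√5 - 1*40 = 4*I*√5 - 40 = -40 + 4*I*√5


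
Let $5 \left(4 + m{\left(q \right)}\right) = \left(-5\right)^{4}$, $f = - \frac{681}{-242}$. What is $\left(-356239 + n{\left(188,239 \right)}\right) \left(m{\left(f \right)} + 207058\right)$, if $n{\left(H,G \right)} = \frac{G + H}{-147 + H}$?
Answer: $- \frac{3025926365588}{41} \approx -7.3803 \cdot 10^{10}$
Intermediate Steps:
$f = \frac{681}{242}$ ($f = \left(-681\right) \left(- \frac{1}{242}\right) = \frac{681}{242} \approx 2.814$)
$n{\left(H,G \right)} = \frac{G + H}{-147 + H}$
$m{\left(q \right)} = 121$ ($m{\left(q \right)} = -4 + \frac{\left(-5\right)^{4}}{5} = -4 + \frac{1}{5} \cdot 625 = -4 + 125 = 121$)
$\left(-356239 + n{\left(188,239 \right)}\right) \left(m{\left(f \right)} + 207058\right) = \left(-356239 + \frac{239 + 188}{-147 + 188}\right) \left(121 + 207058\right) = \left(-356239 + \frac{1}{41} \cdot 427\right) 207179 = \left(-356239 + \frac{427}{41}\right) 207179 = \left(- \frac{14605372}{41}\right) 207179 = - \frac{3025926365588}{41}$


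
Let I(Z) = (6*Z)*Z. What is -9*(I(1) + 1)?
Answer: -63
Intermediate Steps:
I(Z) = 6*Z²
-9*(I(1) + 1) = -9*(6*1² + 1) = -9*(6*1 + 1) = -9*(6 + 1) = -9*7 = -63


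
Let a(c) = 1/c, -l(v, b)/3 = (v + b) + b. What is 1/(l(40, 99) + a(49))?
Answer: -49/34985 ≈ -0.0014006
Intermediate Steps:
l(v, b) = -6*b - 3*v (l(v, b) = -3*((v + b) + b) = -3*((b + v) + b) = -3*(v + 2*b) = -6*b - 3*v)
1/(l(40, 99) + a(49)) = 1/((-6*99 - 3*40) + 1/49) = 1/((-594 - 120) + 1/49) = 1/(-714 + 1/49) = 1/(-34985/49) = -49/34985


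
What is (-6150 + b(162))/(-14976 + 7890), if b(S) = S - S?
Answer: 1025/1181 ≈ 0.86791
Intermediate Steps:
b(S) = 0
(-6150 + b(162))/(-14976 + 7890) = (-6150 + 0)/(-14976 + 7890) = -6150/(-7086) = -6150*(-1/7086) = 1025/1181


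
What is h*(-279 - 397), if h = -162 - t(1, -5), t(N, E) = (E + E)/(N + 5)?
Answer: 325156/3 ≈ 1.0839e+5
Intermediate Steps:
t(N, E) = 2*E/(5 + N) (t(N, E) = (2*E)/(5 + N) = 2*E/(5 + N))
h = -481/3 (h = -162 - 2*(-5)/(5 + 1) = -162 - 2*(-5)/6 = -162 - 1*(-5/3) = -162 + 5/3 = -481/3 ≈ -160.33)
h*(-279 - 397) = -481*(-279 - 397)/3 = -481/3*(-676) = 325156/3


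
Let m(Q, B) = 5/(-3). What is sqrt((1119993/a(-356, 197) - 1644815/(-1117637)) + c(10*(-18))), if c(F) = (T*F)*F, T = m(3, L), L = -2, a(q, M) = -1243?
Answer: 2*I*sqrt(26488217817463769519834)/1389222791 ≈ 234.31*I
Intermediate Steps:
m(Q, B) = -5/3 (m(Q, B) = 5*(-1/3) = -5/3)
T = -5/3 ≈ -1.6667
c(F) = -5*F**2/3 (c(F) = (-5*F/3)*F = -5*F**2/3)
sqrt((1119993/a(-356, 197) - 1644815/(-1117637)) + c(10*(-18))) = sqrt((1119993/(-1243) - 1644815/(-1117637)) - 5*(10*(-18))**2/3) = sqrt((1119993*(-1/1243) - 1644815*(-1/1117637)) - 5/3*(-180)**2) = sqrt((-1119993/1243 + 1644815/1117637) - 5/3*32400) = sqrt(-1249701111496/1389222791 - 54000) = sqrt(-76267731825496/1389222791) = 2*I*sqrt(26488217817463769519834)/1389222791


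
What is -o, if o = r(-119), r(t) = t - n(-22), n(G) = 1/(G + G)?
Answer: 5235/44 ≈ 118.98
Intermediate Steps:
n(G) = 1/(2*G)
r(t) = 1/44 + t (r(t) = t - 1/(2*(-22)) = t - (-1)/(2*22) = t - 1*(-1/44) = t + 1/44 = 1/44 + t)
o = -5235/44 (o = 1/44 - 119 = -5235/44 ≈ -118.98)
-o = -1*(-5235/44) = 5235/44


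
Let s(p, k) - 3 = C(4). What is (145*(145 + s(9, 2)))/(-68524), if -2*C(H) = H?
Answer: -10585/34262 ≈ -0.30894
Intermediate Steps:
C(H) = -H/2
s(p, k) = 1 (s(p, k) = 3 - ½*4 = 3 - 2 = 1)
(145*(145 + s(9, 2)))/(-68524) = (145*(145 + 1))/(-68524) = (145*146)*(-1/68524) = 21170*(-1/68524) = -10585/34262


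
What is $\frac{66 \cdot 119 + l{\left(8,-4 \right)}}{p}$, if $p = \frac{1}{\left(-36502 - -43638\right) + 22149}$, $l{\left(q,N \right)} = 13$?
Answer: $230385095$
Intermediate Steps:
$p = \frac{1}{29285}$ ($p = \frac{1}{\left(-36502 + 43638\right) + 22149} = \frac{1}{7136 + 22149} = \frac{1}{29285} \approx 3.4147 \cdot 10^{-5}$)
$\frac{66 \cdot 119 + l{\left(8,-4 \right)}}{p} = \left(66 \cdot 119 + 13\right) \frac{1}{\frac{1}{29285}} = \left(7854 + 13\right) 29285 = 7867 \cdot 29285 = 230385095$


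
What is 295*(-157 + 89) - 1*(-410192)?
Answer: 390132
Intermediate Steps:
295*(-157 + 89) - 1*(-410192) = 295*(-68) + 410192 = -20060 + 410192 = 390132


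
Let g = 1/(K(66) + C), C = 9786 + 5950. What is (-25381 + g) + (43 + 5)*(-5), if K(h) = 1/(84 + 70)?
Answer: -62088522091/2423345 ≈ -25621.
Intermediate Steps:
C = 15736
K(h) = 1/154
g = 154/2423345 (g = 1/(1/154 + 15736) = 1/(2423345/154) = 154/2423345 ≈ 6.3549e-5)
(-25381 + g) + (43 + 5)*(-5) = (-25381 + 154/2423345) + (43 + 5)*(-5) = -61506919291/2423345 + 48*(-5) = -61506919291/2423345 - 240 = -62088522091/2423345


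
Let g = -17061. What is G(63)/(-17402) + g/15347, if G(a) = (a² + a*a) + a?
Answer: -59955267/38152642 ≈ -1.5715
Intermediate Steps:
G(a) = a + 2*a² (G(a) = (a² + a²) + a = 2*a² + a = a + 2*a²)
G(63)/(-17402) + g/15347 = (63*(1 + 2*63))/(-17402) - 17061/15347 = (63*(1 + 126))*(-1/17402) - 17061*1/15347 = (63*127)*(-1/17402) - 17061/15347 = 8001*(-1/17402) - 17061/15347 = -1143/2486 - 17061/15347 = -59955267/38152642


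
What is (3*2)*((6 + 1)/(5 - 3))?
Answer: 21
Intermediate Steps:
(3*2)*((6 + 1)/(5 - 3)) = 6*(7/2) = 21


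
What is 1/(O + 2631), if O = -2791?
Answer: -1/160 ≈ -0.0062500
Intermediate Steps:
1/(O + 2631) = 1/(-2791 + 2631) = 1/(-160) = -1/160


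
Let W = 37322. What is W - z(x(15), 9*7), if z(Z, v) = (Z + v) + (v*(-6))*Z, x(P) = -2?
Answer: 36505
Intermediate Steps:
z(Z, v) = Z + v - 6*Z*v (z(Z, v) = (Z + v) + (-6*v)*Z = (Z + v) - 6*Z*v = Z + v - 6*Z*v)
W - z(x(15), 9*7) = 37322 - (-2 + 9*7 - 6*(-2)*9*7) = 37322 - (-2 + 63 - 6*(-2)*63) = 37322 - (-2 + 63 + 756) = 37322 - 1*817 = 37322 - 817 = 36505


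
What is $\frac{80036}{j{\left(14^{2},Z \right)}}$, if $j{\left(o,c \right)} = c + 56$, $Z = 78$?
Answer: $\frac{40018}{67} \approx 597.28$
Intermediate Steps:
$j{\left(o,c \right)} = 56 + c$
$\frac{80036}{j{\left(14^{2},Z \right)}} = \frac{80036}{56 + 78} = \frac{80036}{134} = 80036 \cdot \frac{1}{134} = \frac{40018}{67}$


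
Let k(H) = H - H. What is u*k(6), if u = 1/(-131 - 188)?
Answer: 0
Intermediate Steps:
k(H) = 0
u = -1/319 (u = 1/(-319) = -1/319 ≈ -0.0031348)
u*k(6) = -1/319*0 = 0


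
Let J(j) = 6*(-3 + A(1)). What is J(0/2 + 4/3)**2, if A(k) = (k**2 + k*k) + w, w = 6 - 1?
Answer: 576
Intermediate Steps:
w = 5
A(k) = 5 + 2*k**2 (A(k) = (k**2 + k*k) + 5 = (k**2 + k**2) + 5 = 2*k**2 + 5 = 5 + 2*k**2)
J(j) = 24 (J(j) = 6*(-3 + (5 + 2*1**2)) = 6*(-3 + (5 + 2*1)) = 6*(-3 + (5 + 2)) = 6*(-3 + 7) = 6*4 = 24)
J(0/2 + 4/3)**2 = 24**2 = 576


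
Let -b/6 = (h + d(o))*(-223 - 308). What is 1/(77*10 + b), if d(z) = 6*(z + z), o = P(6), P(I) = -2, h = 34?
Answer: 1/32630 ≈ 3.0647e-5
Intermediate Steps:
o = -2
d(z) = 12*z (d(z) = 6*(2*z) = 12*z)
b = 31860 (b = -6*(34 + 12*(-2))*(-223 - 308) = -6*(34 - 24)*(-531) = -60*(-531) = -6*(-5310) = 31860)
1/(77*10 + b) = 1/(77*10 + 31860) = 1/(770 + 31860) = 1/32630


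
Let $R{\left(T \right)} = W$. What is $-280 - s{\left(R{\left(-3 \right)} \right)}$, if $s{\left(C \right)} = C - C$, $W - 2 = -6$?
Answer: $-280$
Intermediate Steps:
$W = -4$ ($W = 2 - 6 = -4$)
$R{\left(T \right)} = -4$
$s{\left(C \right)} = 0$
$-280 - s{\left(R{\left(-3 \right)} \right)} = -280 - 0 = -280 + 0 = -280$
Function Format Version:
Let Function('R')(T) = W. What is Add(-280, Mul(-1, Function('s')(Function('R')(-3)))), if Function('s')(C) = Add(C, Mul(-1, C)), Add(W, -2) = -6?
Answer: -280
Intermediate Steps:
W = -4 (W = Add(2, -6) = -4)
Function('R')(T) = -4
Function('s')(C) = 0
Add(-280, Mul(-1, Function('s')(Function('R')(-3)))) = Add(-280, Mul(-1, 0)) = Add(-280, 0) = -280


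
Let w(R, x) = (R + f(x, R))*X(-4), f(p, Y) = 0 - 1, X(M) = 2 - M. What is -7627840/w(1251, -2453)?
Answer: -381392/375 ≈ -1017.0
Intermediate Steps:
f(p, Y) = -1
w(R, x) = -6 + 6*R (w(R, x) = (R - 1)*(2 - 1*(-4)) = (-1 + R)*(2 + 4) = (-1 + R)*6 = -6 + 6*R)
-7627840/w(1251, -2453) = -7627840/(-6 + 6*1251) = -7627840/(-6 + 7506) = -7627840/7500 = -7627840*1/7500 = -381392/375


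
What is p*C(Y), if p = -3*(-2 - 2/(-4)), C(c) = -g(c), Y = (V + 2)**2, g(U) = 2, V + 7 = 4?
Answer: -9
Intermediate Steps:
V = -3 (V = -7 + 4 = -3)
Y = 1 (Y = (-3 + 2)**2 = (-1)**2 = 1)
C(c) = -2 (C(c) = -1*2 = -2)
p = 9/2 (p = -3*(-2 - 2*(-1/4)) = -3*(-2 + 1/2) = -3*(-3/2) = 9/2 ≈ 4.5000)
p*C(Y) = (9/2)*(-2) = -9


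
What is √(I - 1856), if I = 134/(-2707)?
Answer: I*√13600850482/2707 ≈ 43.082*I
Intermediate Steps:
I = -134/2707 (I = 134*(-1/2707) = -134/2707 ≈ -0.049501)
√(I - 1856) = √(-134/2707 - 1856) = √(-5024326/2707) = I*√13600850482/2707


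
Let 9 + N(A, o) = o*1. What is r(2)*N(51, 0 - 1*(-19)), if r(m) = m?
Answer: 20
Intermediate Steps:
N(A, o) = -9 + o (N(A, o) = -9 + o*1 = -9 + o)
r(2)*N(51, 0 - 1*(-19)) = 2*(-9 + (0 - 1*(-19))) = 2*(-9 + (0 + 19)) = 2*(-9 + 19) = 2*10 = 20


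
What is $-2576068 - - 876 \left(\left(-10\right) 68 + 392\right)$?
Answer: $-2828356$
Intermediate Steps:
$-2576068 - - 876 \left(\left(-10\right) 68 + 392\right) = -2576068 - - 876 \left(-680 + 392\right) = -2576068 - \left(-876\right) \left(-288\right) = -2576068 - 252288 = -2828356$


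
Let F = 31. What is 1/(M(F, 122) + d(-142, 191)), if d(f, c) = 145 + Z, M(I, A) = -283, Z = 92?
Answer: -1/46 ≈ -0.021739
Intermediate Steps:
d(f, c) = 237 (d(f, c) = 145 + 92 = 237)
1/(M(F, 122) + d(-142, 191)) = 1/(-283 + 237) = 1/(-46) = -1/46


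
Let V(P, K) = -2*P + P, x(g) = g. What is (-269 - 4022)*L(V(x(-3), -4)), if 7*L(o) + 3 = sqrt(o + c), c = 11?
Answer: 1839 - 613*sqrt(14) ≈ -454.64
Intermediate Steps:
V(P, K) = -P
L(o) = -3/7 + sqrt(11 + o)/7 (L(o) = -3/7 + sqrt(o + 11)/7 = -3/7 + sqrt(11 + o)/7)
(-269 - 4022)*L(V(x(-3), -4)) = (-269 - 4022)*(-3/7 + sqrt(11 - 1*(-3))/7) = -4291*(-3/7 + sqrt(11 + 3)/7) = -4291*(-3/7 + sqrt(14)/7) = 1839 - 613*sqrt(14)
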